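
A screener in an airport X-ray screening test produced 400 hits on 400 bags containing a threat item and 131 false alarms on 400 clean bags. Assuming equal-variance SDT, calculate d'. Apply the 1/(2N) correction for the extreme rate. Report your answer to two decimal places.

d' = 3.47

The hit rate is 400/400 = 1, so apply the 1/(2N) correction: H → 1 − 1/(2·400) = 0.99875.
z(H) = z(0.99875) = 3.023
z(FA) = z(0.32750) = -0.447
d' = 3.023 − (-0.447) = 3.470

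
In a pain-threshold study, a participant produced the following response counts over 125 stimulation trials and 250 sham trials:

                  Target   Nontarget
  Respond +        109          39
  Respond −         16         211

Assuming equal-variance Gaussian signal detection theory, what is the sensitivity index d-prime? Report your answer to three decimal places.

H = 109/125 = 0.8720
FA = 39/250 = 0.1560
z(H) = z(0.8720) = 1.1359
z(FA) = z(0.1560) = -1.0110
d' = z(H) − z(FA) = 1.1359 − (-1.0110) = 2.1469

d-prime = 2.147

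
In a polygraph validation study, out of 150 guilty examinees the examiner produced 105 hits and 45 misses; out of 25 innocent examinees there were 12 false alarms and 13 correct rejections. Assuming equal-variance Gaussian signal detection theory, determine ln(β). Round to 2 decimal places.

H = 105/150 = 0.7000
FA = 12/25 = 0.4800
Φ⁻¹(0.7000) = 0.524, Φ⁻¹(0.4800) = -0.050
ln β = −½·[z(H)² − z(FA)²] = −0.5 × (0.275 − 0.003) = -0.136

ln β = -0.14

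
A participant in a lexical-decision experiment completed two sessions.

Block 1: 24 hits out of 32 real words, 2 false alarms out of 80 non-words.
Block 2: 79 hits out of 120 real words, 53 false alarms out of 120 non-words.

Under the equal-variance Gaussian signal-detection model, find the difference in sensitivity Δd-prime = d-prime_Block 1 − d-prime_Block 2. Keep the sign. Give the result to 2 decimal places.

Δd-prime = 2.08

Block 1: z(0.7500) = 0.674, z(0.0250) = -1.960, d' = 2.634
Block 2: z(0.6583) = 0.408, z(0.4417) = -0.147, d' = 0.555
Δd' = d'_Block 1 − d'_Block 2 = 2.634 − 0.555 = 2.079
Block 1 has the higher sensitivity.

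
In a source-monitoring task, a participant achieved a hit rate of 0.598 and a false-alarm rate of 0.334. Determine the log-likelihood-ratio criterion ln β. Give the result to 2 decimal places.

ln β = 0.06

z(H) = z(0.598) = 0.248
z(FA) = z(0.334) = -0.429
ln β = −½·[z(H)² − z(FA)²] = −0.5 × (0.062 − 0.184) = 0.061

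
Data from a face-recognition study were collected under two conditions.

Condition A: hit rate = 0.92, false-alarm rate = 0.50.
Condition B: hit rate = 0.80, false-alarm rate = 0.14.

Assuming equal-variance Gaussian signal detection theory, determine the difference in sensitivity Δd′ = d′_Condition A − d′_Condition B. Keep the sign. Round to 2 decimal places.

Condition A: z(0.92) = 1.405, z(0.50) = 0.000, d' = 1.405
Condition B: z(0.80) = 0.842, z(0.14) = -1.080, d' = 1.922
Δd' = d'_Condition A − d'_Condition B = 1.405 − 1.922 = -0.517
Condition B has the higher sensitivity.

Δd′ = -0.52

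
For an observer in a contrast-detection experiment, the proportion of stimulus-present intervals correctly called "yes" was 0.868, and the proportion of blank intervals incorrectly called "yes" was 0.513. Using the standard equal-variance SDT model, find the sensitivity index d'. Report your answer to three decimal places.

z(H) = z(0.868) = 1.1170
z(FA) = z(0.513) = 0.0326
d' = z(H) − z(FA) = 1.1170 − 0.0326 = 1.0844

d' = 1.084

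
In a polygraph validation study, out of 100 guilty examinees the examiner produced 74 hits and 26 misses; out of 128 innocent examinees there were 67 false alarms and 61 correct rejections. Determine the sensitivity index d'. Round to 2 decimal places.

d' = 0.58

H = 74/100 = 0.7400
FA = 67/128 = 0.5234
z(0.7400) = 0.6433, z(0.5234) = 0.0587
d' = z(H) − z(FA) = 0.6433 − 0.0587 = 0.5846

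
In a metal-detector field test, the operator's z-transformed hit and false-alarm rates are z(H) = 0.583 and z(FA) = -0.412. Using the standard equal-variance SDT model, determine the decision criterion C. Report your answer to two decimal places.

C = -0.09

c = −½·[z(H) + z(FA)] = −½·(0.583 + (-0.412)) = -0.0855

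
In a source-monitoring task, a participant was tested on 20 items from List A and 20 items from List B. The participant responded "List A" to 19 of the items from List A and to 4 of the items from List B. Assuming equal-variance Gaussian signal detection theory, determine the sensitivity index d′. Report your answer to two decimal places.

d′ = 2.49

H = 19/20 = 0.9500
FA = 4/20 = 0.2000
z(H) = z(0.9500) = 1.645
z(FA) = z(0.2000) = -0.842
d' = z(H) − z(FA) = 1.645 − (-0.842) = 2.487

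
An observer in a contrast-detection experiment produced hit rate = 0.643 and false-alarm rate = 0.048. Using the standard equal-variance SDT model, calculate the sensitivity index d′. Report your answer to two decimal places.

z(H) = z(0.643) = 0.366
z(FA) = z(0.048) = -1.665
d' = z(H) − z(FA) = 0.366 − (-1.665) = 2.031

d′ = 2.03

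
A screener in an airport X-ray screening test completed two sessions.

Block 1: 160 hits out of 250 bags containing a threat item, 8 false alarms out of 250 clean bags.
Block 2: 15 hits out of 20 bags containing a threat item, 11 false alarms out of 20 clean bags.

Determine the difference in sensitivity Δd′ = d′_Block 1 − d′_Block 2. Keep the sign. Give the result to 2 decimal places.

Block 1: z(0.6400) = 0.358, z(0.0320) = -1.852, d' = 2.210
Block 2: z(0.7500) = 0.674, z(0.5500) = 0.126, d' = 0.548
Δd' = d'_Block 1 − d'_Block 2 = 2.210 − 0.548 = 1.662
Block 1 has the higher sensitivity.

Δd′ = 1.66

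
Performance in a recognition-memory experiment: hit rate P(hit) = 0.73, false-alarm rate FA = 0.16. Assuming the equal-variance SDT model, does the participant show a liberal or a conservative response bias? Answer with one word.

z(H) = 0.613, z(FA) = -0.994
c = −½·(z(H) + z(FA)) = 0.1905
c > 0 → conservative criterion (biased toward responding “no”).

conservative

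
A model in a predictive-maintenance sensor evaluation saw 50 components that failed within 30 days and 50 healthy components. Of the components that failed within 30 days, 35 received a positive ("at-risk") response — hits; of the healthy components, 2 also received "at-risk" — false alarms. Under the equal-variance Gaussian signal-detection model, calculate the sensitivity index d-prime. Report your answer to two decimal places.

H = 35/50 = 0.7000
FA = 2/50 = 0.0400
Φ⁻¹(H) = Φ⁻¹(0.7000) = 0.524
Φ⁻¹(FA) = Φ⁻¹(0.0400) = -1.751
d' = z(H) − z(FA) = 0.524 − (-1.751) = 2.275

d-prime = 2.28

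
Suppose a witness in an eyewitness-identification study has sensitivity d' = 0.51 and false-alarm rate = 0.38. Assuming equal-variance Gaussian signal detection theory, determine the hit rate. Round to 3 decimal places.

hit rate = 0.581

z(false-alarm rate) = z(0.38) = -0.3055
z(H) = z(FA) + d' = -0.3055 + 0.51 = 0.2045
hit rate = Φ(0.2045) = 0.5810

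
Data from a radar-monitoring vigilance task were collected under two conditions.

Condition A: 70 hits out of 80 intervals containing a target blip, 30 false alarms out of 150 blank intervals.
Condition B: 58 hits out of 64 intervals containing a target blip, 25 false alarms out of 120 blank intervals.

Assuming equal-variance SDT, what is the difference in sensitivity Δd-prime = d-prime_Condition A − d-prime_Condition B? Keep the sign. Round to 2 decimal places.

Condition A: z(0.8750) = 1.150, z(0.2000) = -0.842, d' = 1.992
Condition B: z(0.9062) = 1.318, z(0.2083) = -0.812, d' = 2.130
Δd' = d'_Condition A − d'_Condition B = 1.992 − 2.130 = -0.138
Condition B has the higher sensitivity.

Δd-prime = -0.14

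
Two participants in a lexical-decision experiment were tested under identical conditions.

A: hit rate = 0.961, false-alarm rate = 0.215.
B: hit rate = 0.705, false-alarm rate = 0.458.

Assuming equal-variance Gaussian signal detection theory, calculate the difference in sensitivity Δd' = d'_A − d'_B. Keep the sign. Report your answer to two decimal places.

Δd' = 1.91

A: z(0.961) = 1.762, z(0.215) = -0.789, d' = 2.551
B: z(0.705) = 0.539, z(0.458) = -0.105, d' = 0.644
Δd' = d'_A − d'_B = 2.551 − 0.644 = 1.907
A has the higher sensitivity.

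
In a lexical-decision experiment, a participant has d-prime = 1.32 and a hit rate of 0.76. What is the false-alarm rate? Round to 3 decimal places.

false-alarm rate = 0.270

z(hit rate) = z(0.76) = 0.7063
z(FA) = z(H) − d' = 0.7063 − 1.32 = -0.6137
false-alarm rate = Φ(-0.6137) = 0.2697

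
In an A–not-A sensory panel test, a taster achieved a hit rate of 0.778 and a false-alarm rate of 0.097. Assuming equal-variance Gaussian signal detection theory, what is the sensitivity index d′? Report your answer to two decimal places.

Φ⁻¹(0.778) = 0.765, Φ⁻¹(0.097) = -1.299
d' = z(H) − z(FA) = 0.765 − (-1.299) = 2.064

d′ = 2.06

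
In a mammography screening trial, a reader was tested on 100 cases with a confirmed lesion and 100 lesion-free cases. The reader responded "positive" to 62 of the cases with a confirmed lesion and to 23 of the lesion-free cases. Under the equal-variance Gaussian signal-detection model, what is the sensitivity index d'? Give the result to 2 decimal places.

d' = 1.04

H = 62/100 = 0.6200
FA = 23/100 = 0.2300
z(H) = 0.3055
z(FA) = -0.7388
d' = z(H) − z(FA) = 0.3055 − (-0.7388) = 1.0443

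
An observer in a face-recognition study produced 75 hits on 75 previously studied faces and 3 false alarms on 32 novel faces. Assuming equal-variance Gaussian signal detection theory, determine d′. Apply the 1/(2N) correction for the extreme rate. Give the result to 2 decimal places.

The hit rate is 75/75 = 1, so apply the 1/(2N) correction: H → 1 − 1/(2·75) = 0.99333.
z(H) = z(0.99333) = 2.475
z(FA) = z(0.09375) = -1.318
d' = 2.475 − (-1.318) = 3.793

d′ = 3.79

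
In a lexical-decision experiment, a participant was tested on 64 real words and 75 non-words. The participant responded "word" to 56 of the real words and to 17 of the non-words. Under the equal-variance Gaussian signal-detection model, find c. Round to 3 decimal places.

H = 56/64 = 0.8750
FA = 17/75 = 0.2267
Φ⁻¹(H) = 1.1503
Φ⁻¹(FA) = -0.7498
c = −½·[z(H) + z(FA)] = −0.5 × (1.1503 + (-0.7498)) = -0.20025

c = -0.200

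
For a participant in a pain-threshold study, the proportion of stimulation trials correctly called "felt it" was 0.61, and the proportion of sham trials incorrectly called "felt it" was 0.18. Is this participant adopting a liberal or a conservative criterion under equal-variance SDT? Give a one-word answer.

conservative

z(H) = 0.279, z(FA) = -0.915
c = −½·(z(H) + z(FA)) = 0.318
c > 0 → conservative criterion (biased toward responding “no”).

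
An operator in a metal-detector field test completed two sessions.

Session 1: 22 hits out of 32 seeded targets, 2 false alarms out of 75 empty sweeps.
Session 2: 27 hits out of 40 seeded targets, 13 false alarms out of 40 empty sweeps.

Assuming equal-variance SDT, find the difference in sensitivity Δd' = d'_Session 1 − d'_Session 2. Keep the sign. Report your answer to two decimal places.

Session 1: z(0.6875) = 0.489, z(0.0267) = -1.932, d' = 2.421
Session 2: z(0.6750) = 0.454, z(0.3250) = -0.454, d' = 0.908
Δd' = d'_Session 1 − d'_Session 2 = 2.421 − 0.908 = 1.513
Session 1 has the higher sensitivity.

Δd' = 1.51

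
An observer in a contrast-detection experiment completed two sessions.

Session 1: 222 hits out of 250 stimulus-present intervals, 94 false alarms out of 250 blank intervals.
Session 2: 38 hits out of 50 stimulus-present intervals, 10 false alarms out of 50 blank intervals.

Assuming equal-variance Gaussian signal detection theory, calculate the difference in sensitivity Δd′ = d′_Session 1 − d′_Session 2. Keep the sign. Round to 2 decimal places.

Δd′ = -0.02

Session 1: z(0.8880) = 1.216, z(0.3760) = -0.316, d' = 1.532
Session 2: z(0.7600) = 0.706, z(0.2000) = -0.842, d' = 1.548
Δd' = d'_Session 1 − d'_Session 2 = 1.532 − 1.548 = -0.016
Session 2 has the higher sensitivity.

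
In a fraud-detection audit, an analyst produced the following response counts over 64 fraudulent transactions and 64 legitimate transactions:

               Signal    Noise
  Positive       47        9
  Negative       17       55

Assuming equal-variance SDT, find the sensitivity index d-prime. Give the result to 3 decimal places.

H = 47/64 = 0.7344
FA = 9/64 = 0.1406
z(H) = 0.6262
z(FA) = -1.0776
d' = z(H) − z(FA) = 0.6262 − (-1.0776) = 1.7038

d-prime = 1.704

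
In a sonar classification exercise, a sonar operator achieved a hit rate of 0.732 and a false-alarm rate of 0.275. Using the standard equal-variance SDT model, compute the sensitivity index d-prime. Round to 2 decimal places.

d-prime = 1.22

Φ⁻¹(H) = Φ⁻¹(0.732) = 0.619
Φ⁻¹(FA) = Φ⁻¹(0.275) = -0.598
d' = z(H) − z(FA) = 0.619 − (-0.598) = 1.217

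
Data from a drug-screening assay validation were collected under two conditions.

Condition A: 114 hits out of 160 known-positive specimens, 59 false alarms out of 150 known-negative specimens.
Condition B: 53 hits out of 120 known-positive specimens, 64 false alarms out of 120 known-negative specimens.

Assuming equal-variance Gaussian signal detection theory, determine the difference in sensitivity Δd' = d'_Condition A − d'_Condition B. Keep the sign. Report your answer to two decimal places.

Condition A: z(0.7125) = 0.561, z(0.3933) = -0.271, d' = 0.832
Condition B: z(0.4417) = -0.147, z(0.5333) = 0.084, d' = -0.231
Δd' = d'_Condition A − d'_Condition B = 0.832 − (-0.231) = 1.063
Condition A has the higher sensitivity.

Δd' = 1.06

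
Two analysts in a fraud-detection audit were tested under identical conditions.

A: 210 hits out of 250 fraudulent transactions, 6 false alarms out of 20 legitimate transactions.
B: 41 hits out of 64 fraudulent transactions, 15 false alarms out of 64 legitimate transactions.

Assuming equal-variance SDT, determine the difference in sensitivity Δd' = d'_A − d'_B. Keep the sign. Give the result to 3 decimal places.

A: z(0.8400) = 0.9945, z(0.3000) = -0.5244, d' = 1.5189
B: z(0.6406) = 0.3601, z(0.2344) = -0.7244, d' = 1.0845
Δd' = d'_A − d'_B = 1.5189 − 1.0845 = 0.4344
A has the higher sensitivity.

Δd' = 0.434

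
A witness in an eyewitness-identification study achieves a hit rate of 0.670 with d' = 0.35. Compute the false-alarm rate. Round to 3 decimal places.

false-alarm rate = 0.536

z(hit rate) = z(0.670) = 0.4399
z(FA) = z(H) − d' = 0.4399 − 0.35 = 0.0899
false-alarm rate = Φ(0.0899) = 0.5358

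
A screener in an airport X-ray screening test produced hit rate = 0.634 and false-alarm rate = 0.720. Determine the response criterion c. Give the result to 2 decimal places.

z(H) = 0.342
z(FA) = 0.583
c = −½·[z(H) + z(FA)] = −0.5 × (0.342 + 0.583) = -0.4625

c = -0.46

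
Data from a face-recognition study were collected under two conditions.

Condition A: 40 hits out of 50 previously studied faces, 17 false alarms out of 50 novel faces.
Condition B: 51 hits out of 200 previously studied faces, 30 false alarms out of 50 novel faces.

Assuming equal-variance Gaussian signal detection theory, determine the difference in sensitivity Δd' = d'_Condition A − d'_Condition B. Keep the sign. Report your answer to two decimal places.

Condition A: z(0.8000) = 0.842, z(0.3400) = -0.412, d' = 1.254
Condition B: z(0.2550) = -0.659, z(0.6000) = 0.253, d' = -0.912
Δd' = d'_Condition A − d'_Condition B = 1.254 − (-0.912) = 2.166
Condition A has the higher sensitivity.

Δd' = 2.17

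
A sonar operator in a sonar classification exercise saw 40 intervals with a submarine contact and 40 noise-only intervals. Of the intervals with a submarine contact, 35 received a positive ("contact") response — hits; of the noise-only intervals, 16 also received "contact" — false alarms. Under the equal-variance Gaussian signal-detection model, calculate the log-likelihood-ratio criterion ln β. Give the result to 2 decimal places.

ln β = -0.63

H = 35/40 = 0.8750
FA = 16/40 = 0.4000
z(H) = z(0.8750) = 1.150
z(FA) = z(0.4000) = -0.253
ln β = −½·[z(H)² − z(FA)²] = −0.5 × (1.323 − 0.064) = -0.6295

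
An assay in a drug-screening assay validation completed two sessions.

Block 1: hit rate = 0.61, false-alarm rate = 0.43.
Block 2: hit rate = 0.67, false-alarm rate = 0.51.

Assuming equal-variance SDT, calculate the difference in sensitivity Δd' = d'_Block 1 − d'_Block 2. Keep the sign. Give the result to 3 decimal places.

Δd' = 0.041

Block 1: z(0.61) = 0.2793, z(0.43) = -0.1764, d' = 0.4557
Block 2: z(0.67) = 0.4399, z(0.51) = 0.0251, d' = 0.4148
Δd' = d'_Block 1 − d'_Block 2 = 0.4557 − 0.4148 = 0.0409
Block 1 has the higher sensitivity.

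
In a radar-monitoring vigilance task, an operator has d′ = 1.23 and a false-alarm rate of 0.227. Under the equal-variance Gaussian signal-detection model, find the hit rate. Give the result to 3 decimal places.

z(false-alarm rate) = z(0.227) = -0.7488
z(H) = z(FA) + d' = -0.7488 + 1.23 = 0.4812
hit rate = Φ(0.4812) = 0.6848

hit rate = 0.685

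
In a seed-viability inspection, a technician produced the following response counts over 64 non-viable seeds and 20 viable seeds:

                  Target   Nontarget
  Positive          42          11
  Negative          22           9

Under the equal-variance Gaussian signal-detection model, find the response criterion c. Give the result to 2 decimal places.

H = 42/64 = 0.6562
FA = 11/20 = 0.5500
z(0.6562) = 0.4021, z(0.5500) = 0.1257
c = −½·[z(H) + z(FA)] = −0.5 × (0.4021 + 0.1257) = -0.2639
c < 0: the technician has a liberal response bias.

c = -0.26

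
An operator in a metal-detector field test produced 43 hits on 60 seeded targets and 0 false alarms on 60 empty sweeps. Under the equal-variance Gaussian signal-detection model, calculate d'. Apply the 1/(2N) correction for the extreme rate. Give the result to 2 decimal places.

d' = 2.97

The false-alarm rate is 0/60 = 0, so apply the 1/(2N) correction: FA → 1/(2·60) = 0.00833.
z(H) = z(0.71667) = 0.573
z(FA) = z(0.00833) = -2.394
d' = 0.573 − (-2.394) = 2.967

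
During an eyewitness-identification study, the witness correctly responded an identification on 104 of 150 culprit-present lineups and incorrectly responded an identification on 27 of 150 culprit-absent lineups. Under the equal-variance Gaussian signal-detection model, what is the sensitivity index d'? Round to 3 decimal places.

H = 104/150 = 0.6933
FA = 27/150 = 0.1800
z(H) = z(0.6933) = 0.5052
z(FA) = z(0.1800) = -0.9154
d' = z(H) − z(FA) = 0.5052 − (-0.9154) = 1.4206

d' = 1.421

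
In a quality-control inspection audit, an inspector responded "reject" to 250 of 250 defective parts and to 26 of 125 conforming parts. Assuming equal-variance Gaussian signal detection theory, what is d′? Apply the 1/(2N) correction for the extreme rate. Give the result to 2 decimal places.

d′ = 3.69

The hit rate is 250/250 = 1, so apply the 1/(2N) correction: H → 1 − 1/(2·250) = 0.99800.
z(H) = z(0.99800) = 2.878
z(FA) = z(0.20800) = -0.813
d' = 2.878 − (-0.813) = 3.691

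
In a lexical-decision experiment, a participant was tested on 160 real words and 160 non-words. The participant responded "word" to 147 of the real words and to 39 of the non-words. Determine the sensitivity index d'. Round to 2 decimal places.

H = 147/160 = 0.9187
FA = 39/160 = 0.2437
z(0.9187) = 1.3964, z(0.2437) = -0.6945
d' = z(H) − z(FA) = 1.3964 − (-0.6945) = 2.0909

d' = 2.09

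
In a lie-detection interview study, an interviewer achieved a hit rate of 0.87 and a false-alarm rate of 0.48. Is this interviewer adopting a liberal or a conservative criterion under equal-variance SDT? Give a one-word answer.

z(H) = 1.126, z(FA) = -0.050
c = −½·(z(H) + z(FA)) = -0.538
c < 0 → liberal criterion (biased toward responding “yes”).

liberal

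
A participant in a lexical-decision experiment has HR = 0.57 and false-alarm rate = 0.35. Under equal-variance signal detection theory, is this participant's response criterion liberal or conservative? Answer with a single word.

conservative

z(H) = 0.176, z(FA) = -0.385
c = −½·(z(H) + z(FA)) = 0.1045
c > 0 → conservative criterion (biased toward responding “no”).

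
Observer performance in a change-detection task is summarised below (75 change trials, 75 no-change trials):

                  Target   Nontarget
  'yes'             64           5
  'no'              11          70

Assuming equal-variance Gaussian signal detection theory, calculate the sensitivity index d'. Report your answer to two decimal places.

H = 64/75 = 0.8533
FA = 5/75 = 0.0667
z(0.8533) = 1.051, z(0.0667) = -1.501
d' = z(H) − z(FA) = 1.051 − (-1.501) = 2.552

d' = 2.55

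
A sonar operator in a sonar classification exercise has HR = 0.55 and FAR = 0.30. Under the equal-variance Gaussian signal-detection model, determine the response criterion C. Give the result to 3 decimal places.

z(H) = 0.1257
z(FA) = -0.5244
c = −½·[z(H) + z(FA)] = −0.5 × (0.1257 + (-0.5244)) = 0.19935
c > 0: the sonar operator has a conservative response bias.

C = 0.199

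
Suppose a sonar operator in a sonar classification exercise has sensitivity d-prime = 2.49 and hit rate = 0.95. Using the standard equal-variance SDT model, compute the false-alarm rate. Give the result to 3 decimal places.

false-alarm rate = 0.199

z(hit rate) = z(0.95) = 1.6449
z(FA) = z(H) − d' = 1.6449 − 2.49 = -0.8451
false-alarm rate = Φ(-0.8451) = 0.1990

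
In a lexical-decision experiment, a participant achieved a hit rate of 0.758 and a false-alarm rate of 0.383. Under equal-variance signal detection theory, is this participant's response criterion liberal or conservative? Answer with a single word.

liberal

z(H) = 0.700, z(FA) = -0.298
c = −½·(z(H) + z(FA)) = -0.201
c < 0 → liberal criterion (biased toward responding “yes”).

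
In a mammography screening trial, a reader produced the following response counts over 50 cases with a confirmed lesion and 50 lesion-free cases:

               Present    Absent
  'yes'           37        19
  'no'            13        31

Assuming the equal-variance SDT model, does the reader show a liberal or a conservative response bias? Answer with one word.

z(H) = 0.643, z(FA) = -0.305
c = −½·(z(H) + z(FA)) = -0.169
c < 0 → liberal criterion (biased toward responding “yes”).

liberal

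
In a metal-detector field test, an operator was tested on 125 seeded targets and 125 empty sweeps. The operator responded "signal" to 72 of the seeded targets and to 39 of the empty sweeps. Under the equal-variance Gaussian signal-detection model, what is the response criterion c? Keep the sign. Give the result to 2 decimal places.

c = 0.15

H = 72/125 = 0.5760
FA = 39/125 = 0.3120
z(0.5760) = 0.192, z(0.3120) = -0.490
c = −½·[z(H) + z(FA)] = −0.5 × (0.192 + (-0.490)) = 0.149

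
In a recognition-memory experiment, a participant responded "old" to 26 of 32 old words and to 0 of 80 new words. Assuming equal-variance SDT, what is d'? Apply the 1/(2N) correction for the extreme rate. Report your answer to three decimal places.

d' = 3.385

The false-alarm rate is 0/80 = 0, so apply the 1/(2N) correction: FA → 1/(2·80) = 0.00625.
z(H) = z(0.81250) = 0.8871
z(FA) = z(0.00625) = -2.4977
d' = 0.8871 − (-2.4977) = 3.3848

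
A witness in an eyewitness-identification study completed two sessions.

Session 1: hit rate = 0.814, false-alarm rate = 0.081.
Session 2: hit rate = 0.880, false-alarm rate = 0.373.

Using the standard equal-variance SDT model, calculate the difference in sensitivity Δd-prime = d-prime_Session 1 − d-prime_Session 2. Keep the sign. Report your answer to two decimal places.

Δd-prime = 0.79

Session 1: z(0.814) = 0.893, z(0.081) = -1.398, d' = 2.291
Session 2: z(0.880) = 1.175, z(0.373) = -0.324, d' = 1.499
Δd' = d'_Session 1 − d'_Session 2 = 2.291 − 1.499 = 0.792
Session 1 has the higher sensitivity.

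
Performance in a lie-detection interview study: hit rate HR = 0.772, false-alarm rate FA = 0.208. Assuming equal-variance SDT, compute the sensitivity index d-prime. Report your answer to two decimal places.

d-prime = 1.56

z(0.772) = 0.745, z(0.208) = -0.813
d' = z(H) − z(FA) = 0.745 − (-0.813) = 1.558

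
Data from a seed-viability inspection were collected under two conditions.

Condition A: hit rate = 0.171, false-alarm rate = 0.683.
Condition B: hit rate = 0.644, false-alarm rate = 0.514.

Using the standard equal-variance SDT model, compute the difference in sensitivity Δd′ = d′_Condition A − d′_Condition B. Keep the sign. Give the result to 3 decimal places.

Condition A: z(0.171) = -0.9502, z(0.683) = 0.4761, d' = -1.4263
Condition B: z(0.644) = 0.3692, z(0.514) = 0.0351, d' = 0.3341
Δd' = d'_Condition A − d'_Condition B = -1.4263 − 0.3341 = -1.7604
Condition B has the higher sensitivity.

Δd′ = -1.760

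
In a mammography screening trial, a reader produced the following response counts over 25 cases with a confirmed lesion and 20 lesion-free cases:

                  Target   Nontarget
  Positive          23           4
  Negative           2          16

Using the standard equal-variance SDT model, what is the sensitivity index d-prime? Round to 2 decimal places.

H = 23/25 = 0.9200
FA = 4/20 = 0.2000
z(H) = z(0.9200) = 1.4051
z(FA) = z(0.2000) = -0.8416
d' = z(H) − z(FA) = 1.4051 − (-0.8416) = 2.2467

d-prime = 2.25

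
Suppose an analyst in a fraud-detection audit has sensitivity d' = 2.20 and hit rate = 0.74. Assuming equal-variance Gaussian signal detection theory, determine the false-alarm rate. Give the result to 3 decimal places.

false-alarm rate = 0.060

z(hit rate) = z(0.74) = 0.6433
z(FA) = z(H) − d' = 0.6433 − 2.20 = -1.5567
false-alarm rate = Φ(-1.5567) = 0.0598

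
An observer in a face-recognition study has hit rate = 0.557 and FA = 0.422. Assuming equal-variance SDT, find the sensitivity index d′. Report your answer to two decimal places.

z(0.557) = 0.1434, z(0.422) = -0.1968
d' = z(H) − z(FA) = 0.1434 − (-0.1968) = 0.3402

d′ = 0.34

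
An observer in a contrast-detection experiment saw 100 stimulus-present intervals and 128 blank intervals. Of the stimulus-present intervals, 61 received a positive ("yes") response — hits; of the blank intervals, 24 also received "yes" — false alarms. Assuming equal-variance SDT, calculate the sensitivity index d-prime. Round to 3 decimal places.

d-prime = 1.166

H = 61/100 = 0.6100
FA = 24/128 = 0.1875
Φ⁻¹(H) = Φ⁻¹(0.6100) = 0.2793
Φ⁻¹(FA) = Φ⁻¹(0.1875) = -0.8871
d' = z(H) − z(FA) = 0.2793 − (-0.8871) = 1.1664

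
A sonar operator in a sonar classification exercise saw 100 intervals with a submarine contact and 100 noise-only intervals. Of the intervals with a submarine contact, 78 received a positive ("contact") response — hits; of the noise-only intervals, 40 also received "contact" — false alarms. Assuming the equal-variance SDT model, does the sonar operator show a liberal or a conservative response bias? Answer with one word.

liberal

z(H) = 0.772, z(FA) = -0.253
c = −½·(z(H) + z(FA)) = -0.2595
c < 0 → liberal criterion (biased toward responding “yes”).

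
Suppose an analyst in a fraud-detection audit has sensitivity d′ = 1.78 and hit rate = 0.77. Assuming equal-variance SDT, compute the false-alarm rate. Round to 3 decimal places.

z(hit rate) = z(0.77) = 0.7388
z(FA) = z(H) − d' = 0.7388 − 1.78 = -1.0412
false-alarm rate = Φ(-1.0412) = 0.1489

false-alarm rate = 0.149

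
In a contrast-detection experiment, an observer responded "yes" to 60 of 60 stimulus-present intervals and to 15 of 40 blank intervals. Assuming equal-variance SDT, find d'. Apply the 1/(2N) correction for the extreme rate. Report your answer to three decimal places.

The hit rate is 60/60 = 1, so apply the 1/(2N) correction: H → 1 − 1/(2·60) = 0.99167.
z(H) = z(0.99167) = 2.3941
z(FA) = z(0.37500) = -0.3186
d' = 2.3941 − (-0.3186) = 2.7127

d' = 2.713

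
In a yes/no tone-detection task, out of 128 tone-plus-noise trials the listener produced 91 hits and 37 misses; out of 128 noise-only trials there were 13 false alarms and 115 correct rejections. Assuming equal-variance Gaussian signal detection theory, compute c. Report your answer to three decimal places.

H = 91/128 = 0.7109
FA = 13/128 = 0.1016
z(0.7109) = 0.5560, z(0.1016) = -1.2725
c = −½·[z(H) + z(FA)] = −0.5 × (0.5560 + (-1.2725)) = 0.35825

c = 0.358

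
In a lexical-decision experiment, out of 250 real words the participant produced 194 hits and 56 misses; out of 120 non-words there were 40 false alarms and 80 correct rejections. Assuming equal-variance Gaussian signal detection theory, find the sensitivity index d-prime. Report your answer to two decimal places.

d-prime = 1.19

H = 194/250 = 0.7760
FA = 40/120 = 0.3333
z(0.7760) = 0.759, z(0.3333) = -0.431
d' = z(H) − z(FA) = 0.759 − (-0.431) = 1.190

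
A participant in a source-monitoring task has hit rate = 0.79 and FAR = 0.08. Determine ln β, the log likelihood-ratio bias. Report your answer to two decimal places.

ln β = 0.66

z(H) = z(0.79) = 0.806
z(FA) = z(0.08) = -1.405
ln β = −½·[z(H)² − z(FA)²] = −0.5 × (0.650 − 1.974) = 0.662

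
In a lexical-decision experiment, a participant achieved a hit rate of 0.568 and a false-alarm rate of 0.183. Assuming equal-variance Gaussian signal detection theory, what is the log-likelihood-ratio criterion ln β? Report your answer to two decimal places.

ln β = 0.39

Φ⁻¹(H) = Φ⁻¹(0.568) = 0.171
Φ⁻¹(FA) = Φ⁻¹(0.183) = -0.904
ln β = −½·[z(H)² − z(FA)²] = −0.5 × (0.029 − 0.817) = 0.394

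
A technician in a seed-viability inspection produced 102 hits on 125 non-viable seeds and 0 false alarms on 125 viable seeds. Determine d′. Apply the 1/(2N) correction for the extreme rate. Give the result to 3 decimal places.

The false-alarm rate is 0/125 = 0, so apply the 1/(2N) correction: FA → 1/(2·125) = 0.00400.
z(H) = z(0.81600) = 0.9002
z(FA) = z(0.00400) = -2.6521
d' = 0.9002 − (-2.6521) = 3.5523

d′ = 3.552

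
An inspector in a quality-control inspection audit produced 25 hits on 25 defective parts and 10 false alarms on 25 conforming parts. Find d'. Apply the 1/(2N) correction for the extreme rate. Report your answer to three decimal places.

d' = 2.307

The hit rate is 25/25 = 1, so apply the 1/(2N) correction: H → 1 − 1/(2·25) = 0.98000.
z(H) = z(0.98000) = 2.0537
z(FA) = z(0.40000) = -0.2533
d' = 2.0537 − (-0.2533) = 2.3070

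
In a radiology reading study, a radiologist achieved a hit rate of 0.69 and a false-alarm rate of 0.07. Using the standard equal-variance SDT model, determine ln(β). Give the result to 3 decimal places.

Φ⁻¹(H) = Φ⁻¹(0.69) = 0.4959
Φ⁻¹(FA) = Φ⁻¹(0.07) = -1.4758
ln β = −½·[z(H)² − z(FA)²] = −0.5 × (0.2459 − 2.1780) = 0.96605

ln β = 0.966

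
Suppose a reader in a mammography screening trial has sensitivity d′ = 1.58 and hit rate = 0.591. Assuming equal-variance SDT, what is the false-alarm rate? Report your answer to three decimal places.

false-alarm rate = 0.089

z(hit rate) = z(0.591) = 0.2301
z(FA) = z(H) − d' = 0.2301 − 1.58 = -1.3499
false-alarm rate = Φ(-1.3499) = 0.0885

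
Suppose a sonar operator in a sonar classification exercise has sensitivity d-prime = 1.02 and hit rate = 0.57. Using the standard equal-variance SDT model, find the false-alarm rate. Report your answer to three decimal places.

z(hit rate) = z(0.57) = 0.1764
z(FA) = z(H) − d' = 0.1764 − 1.02 = -0.8436
false-alarm rate = Φ(-0.8436) = 0.1994

false-alarm rate = 0.199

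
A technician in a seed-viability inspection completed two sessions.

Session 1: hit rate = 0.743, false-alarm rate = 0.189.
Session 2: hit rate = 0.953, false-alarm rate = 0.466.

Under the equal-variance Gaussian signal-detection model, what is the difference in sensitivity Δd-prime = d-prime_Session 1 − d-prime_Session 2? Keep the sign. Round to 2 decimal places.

Session 1: z(0.743) = 0.653, z(0.189) = -0.882, d' = 1.535
Session 2: z(0.953) = 1.675, z(0.466) = -0.085, d' = 1.760
Δd' = d'_Session 1 − d'_Session 2 = 1.535 − 1.760 = -0.225
Session 2 has the higher sensitivity.

Δd-prime = -0.23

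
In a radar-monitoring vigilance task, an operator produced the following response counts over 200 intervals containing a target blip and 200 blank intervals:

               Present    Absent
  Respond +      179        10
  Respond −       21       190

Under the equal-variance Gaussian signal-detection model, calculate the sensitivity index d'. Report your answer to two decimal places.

d' = 2.90

H = 179/200 = 0.8950
FA = 10/200 = 0.0500
Φ⁻¹(H) = Φ⁻¹(0.8950) = 1.2536
Φ⁻¹(FA) = Φ⁻¹(0.0500) = -1.6449
d' = z(H) − z(FA) = 1.2536 − (-1.6449) = 2.8985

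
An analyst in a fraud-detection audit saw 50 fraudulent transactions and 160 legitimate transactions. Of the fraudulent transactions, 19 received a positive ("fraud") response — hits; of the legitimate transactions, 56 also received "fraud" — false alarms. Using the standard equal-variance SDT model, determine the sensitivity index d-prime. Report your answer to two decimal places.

H = 19/50 = 0.3800
FA = 56/160 = 0.3500
z(H) = z(0.3800) = -0.3055
z(FA) = z(0.3500) = -0.3853
d' = z(H) − z(FA) = -0.3055 − (-0.3853) = 0.0798

d-prime = 0.08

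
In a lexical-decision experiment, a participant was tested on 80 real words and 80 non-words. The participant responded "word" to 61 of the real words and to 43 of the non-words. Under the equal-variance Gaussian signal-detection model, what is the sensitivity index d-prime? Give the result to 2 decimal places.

d-prime = 0.62

H = 61/80 = 0.7625
FA = 43/80 = 0.5375
z(H) = z(0.7625) = 0.7144
z(FA) = z(0.5375) = 0.0941
d' = z(H) − z(FA) = 0.7144 − 0.0941 = 0.6203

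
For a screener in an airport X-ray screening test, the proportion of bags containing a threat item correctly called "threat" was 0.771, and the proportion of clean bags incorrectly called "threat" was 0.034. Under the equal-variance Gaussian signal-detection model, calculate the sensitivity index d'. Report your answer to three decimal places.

z(H) = z(0.771) = 0.7421
z(FA) = z(0.034) = -1.8250
d' = z(H) − z(FA) = 0.7421 − (-1.8250) = 2.5671

d' = 2.567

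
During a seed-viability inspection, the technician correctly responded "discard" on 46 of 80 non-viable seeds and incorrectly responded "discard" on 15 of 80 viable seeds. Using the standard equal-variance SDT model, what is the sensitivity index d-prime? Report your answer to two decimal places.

H = 46/80 = 0.5750
FA = 15/80 = 0.1875
z(H) = 0.189
z(FA) = -0.887
d' = z(H) − z(FA) = 0.189 − (-0.887) = 1.076

d-prime = 1.08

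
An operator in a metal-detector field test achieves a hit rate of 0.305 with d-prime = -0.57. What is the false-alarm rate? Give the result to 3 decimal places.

false-alarm rate = 0.524

z(hit rate) = z(0.305) = -0.5101
z(FA) = z(H) − d' = -0.5101 − (-0.57) = 0.0599
false-alarm rate = Φ(0.0599) = 0.5239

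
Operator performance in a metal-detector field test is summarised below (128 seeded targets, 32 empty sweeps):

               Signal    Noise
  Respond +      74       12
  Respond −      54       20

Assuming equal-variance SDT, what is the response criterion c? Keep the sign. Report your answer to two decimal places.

c = 0.06

H = 74/128 = 0.5781
FA = 12/32 = 0.3750
z(H) = 0.197
z(FA) = -0.319
c = −½·[z(H) + z(FA)] = −0.5 × (0.197 + (-0.319)) = 0.061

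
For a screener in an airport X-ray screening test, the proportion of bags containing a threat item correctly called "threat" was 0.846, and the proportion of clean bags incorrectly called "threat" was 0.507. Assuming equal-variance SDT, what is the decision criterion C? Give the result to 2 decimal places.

Φ⁻¹(0.846) = 1.0194, Φ⁻¹(0.507) = 0.0175
c = −½·[z(H) + z(FA)] = −0.5 × (1.0194 + 0.0175) = -0.51845

C = -0.52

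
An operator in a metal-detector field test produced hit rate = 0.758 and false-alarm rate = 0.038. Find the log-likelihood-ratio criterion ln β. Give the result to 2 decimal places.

ln β = 1.33

Φ⁻¹(H) = Φ⁻¹(0.758) = 0.700
Φ⁻¹(FA) = Φ⁻¹(0.038) = -1.774
ln β = −½·[z(H)² − z(FA)²] = −0.5 × (0.490 − 3.147) = 1.3285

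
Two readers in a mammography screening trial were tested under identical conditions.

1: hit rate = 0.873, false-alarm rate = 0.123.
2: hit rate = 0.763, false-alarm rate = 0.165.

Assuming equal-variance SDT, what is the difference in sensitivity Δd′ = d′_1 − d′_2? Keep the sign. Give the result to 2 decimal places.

Δd′ = 0.61

1: z(0.873) = 1.141, z(0.123) = -1.160, d' = 2.301
2: z(0.763) = 0.716, z(0.165) = -0.974, d' = 1.690
Δd' = d'_1 − d'_2 = 2.301 − 1.690 = 0.611
1 has the higher sensitivity.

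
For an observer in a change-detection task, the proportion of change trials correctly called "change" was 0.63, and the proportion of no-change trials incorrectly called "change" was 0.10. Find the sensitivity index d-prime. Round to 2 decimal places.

d-prime = 1.61

z(0.63) = 0.3319, z(0.10) = -1.2816
d' = z(H) − z(FA) = 0.3319 − (-1.2816) = 1.6135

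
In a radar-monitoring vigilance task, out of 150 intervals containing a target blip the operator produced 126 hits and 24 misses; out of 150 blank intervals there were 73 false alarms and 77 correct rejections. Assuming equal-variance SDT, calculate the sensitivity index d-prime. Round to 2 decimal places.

H = 126/150 = 0.8400
FA = 73/150 = 0.4867
z(H) = 0.9945
z(FA) = -0.0333
d' = z(H) − z(FA) = 0.9945 − (-0.0333) = 1.0278

d-prime = 1.03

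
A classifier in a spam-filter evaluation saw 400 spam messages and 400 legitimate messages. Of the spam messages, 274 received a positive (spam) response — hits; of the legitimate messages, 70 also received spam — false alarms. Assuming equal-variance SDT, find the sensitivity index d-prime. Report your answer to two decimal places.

d-prime = 1.42

H = 274/400 = 0.6850
FA = 70/400 = 0.1750
Φ⁻¹(H) = Φ⁻¹(0.6850) = 0.482
Φ⁻¹(FA) = Φ⁻¹(0.1750) = -0.935
d' = z(H) − z(FA) = 0.482 − (-0.935) = 1.417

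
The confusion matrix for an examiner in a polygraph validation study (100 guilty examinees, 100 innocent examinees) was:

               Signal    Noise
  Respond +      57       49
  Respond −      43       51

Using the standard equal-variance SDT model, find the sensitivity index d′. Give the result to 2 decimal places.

H = 57/100 = 0.5700
FA = 49/100 = 0.4900
z(0.5700) = 0.1764, z(0.4900) = -0.0251
d' = z(H) − z(FA) = 0.1764 − (-0.0251) = 0.2015

d′ = 0.20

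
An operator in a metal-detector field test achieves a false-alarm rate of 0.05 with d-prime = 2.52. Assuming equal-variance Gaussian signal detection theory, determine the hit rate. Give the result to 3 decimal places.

z(false-alarm rate) = z(0.05) = -1.6449
z(H) = z(FA) + d' = -1.6449 + 2.52 = 0.8751
hit rate = Φ(0.8751) = 0.8092

hit rate = 0.809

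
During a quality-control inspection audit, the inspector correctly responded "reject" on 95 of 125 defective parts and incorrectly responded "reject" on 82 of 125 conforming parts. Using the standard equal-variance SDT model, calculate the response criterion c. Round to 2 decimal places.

c = -0.55

H = 95/125 = 0.7600
FA = 82/125 = 0.6560
Φ⁻¹(H) = Φ⁻¹(0.7600) = 0.706
Φ⁻¹(FA) = Φ⁻¹(0.6560) = 0.402
c = −½·[z(H) + z(FA)] = −0.5 × (0.706 + 0.402) = -0.554
c < 0: the inspector has a liberal response bias.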